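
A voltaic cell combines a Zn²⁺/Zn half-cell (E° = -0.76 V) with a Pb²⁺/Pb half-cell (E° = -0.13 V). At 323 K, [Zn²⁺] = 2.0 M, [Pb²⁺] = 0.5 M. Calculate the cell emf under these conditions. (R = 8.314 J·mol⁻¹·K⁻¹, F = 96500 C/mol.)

0.611 V

The Pb²⁺/Pb couple has the higher reduction potential and acts as the cathode, so E°_cell = -0.13 − (-0.76) = 0.63 V.
Balancing electrons gives n = 2; the reaction quotient is Q = [Zn²⁺]/[Pb²⁺] = 4.00.
E = E° − (RT/nF) ln Q = 0.63 − (8.314×323)/(2×96500) × (1.386) = 0.630 − 0.019 = 0.611 V.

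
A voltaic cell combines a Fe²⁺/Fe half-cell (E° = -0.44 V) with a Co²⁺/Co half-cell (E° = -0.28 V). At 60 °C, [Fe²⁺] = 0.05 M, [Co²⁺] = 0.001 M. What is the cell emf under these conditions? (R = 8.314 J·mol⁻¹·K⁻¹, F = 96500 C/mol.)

0.104 V

The Co²⁺/Co couple has the higher reduction potential and acts as the cathode, so E°_cell = -0.28 − (-0.44) = 0.16 V.
Balancing electrons gives n = 2; the reaction quotient is Q = [Fe²⁺]/[Co²⁺] = 50.0.
E = E° − (RT/nF) ln Q = 0.16 − (8.314×333)/(2×96500) × (3.912) = 0.160 − 0.056 = 0.104 V.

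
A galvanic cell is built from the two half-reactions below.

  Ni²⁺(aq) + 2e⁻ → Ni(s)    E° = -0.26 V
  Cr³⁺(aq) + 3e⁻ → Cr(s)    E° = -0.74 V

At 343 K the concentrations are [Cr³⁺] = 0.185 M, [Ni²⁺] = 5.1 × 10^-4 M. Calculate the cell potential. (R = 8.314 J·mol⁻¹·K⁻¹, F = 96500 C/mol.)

The Ni²⁺/Ni couple has the higher reduction potential and acts as the cathode, so E°_cell = -0.26 − (-0.74) = 0.48 V.
Balancing electrons gives n = 6; the reaction quotient is Q = [Cr³⁺]^2/[Ni²⁺]^3 = 2.58 × 10^8.
E = E° − (RT/nF) ln Q = 0.48 − (8.314×343)/(6×96500) × (19.369) = 0.480 − 0.095 = 0.385 V.

0.385 V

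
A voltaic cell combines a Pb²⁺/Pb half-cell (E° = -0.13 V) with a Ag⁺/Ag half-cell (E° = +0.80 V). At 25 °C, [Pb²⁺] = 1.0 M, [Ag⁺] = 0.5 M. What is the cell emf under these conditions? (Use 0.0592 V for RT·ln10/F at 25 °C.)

0.912 V

The Ag⁺/Ag couple has the higher reduction potential and acts as the cathode, so E°_cell = +0.80 − (-0.13) = 0.93 V.
Balancing electrons gives n = 2; the reaction quotient is Q = [Pb²⁺]/[Ag⁺]^2 = 4.00.
At 25 °C, E = E° − (0.0592/n) log Q = 0.93 − (0.0592/2)(0.602) = 0.930 − 0.018 = 0.912 V.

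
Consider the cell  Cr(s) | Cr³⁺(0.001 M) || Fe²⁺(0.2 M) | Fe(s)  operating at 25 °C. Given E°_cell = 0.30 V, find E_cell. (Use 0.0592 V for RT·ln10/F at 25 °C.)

0.339 V

Balancing electrons gives n = 6; the reaction quotient is Q = [Cr³⁺]^2/[Fe²⁺]^3 = 1.25 × 10^-4.
At 25 °C, E = E° − (0.0592/n) log Q = 0.30 − (0.0592/6)(-3.903) = 0.300 + 0.039 = 0.339 V.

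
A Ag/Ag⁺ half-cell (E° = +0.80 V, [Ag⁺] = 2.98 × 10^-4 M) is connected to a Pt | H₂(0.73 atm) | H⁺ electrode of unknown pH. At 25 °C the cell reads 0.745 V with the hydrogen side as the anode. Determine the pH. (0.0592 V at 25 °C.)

E°_cell = 0.80 V and n = 2.
log Q = n(E° − E)/0.0592 = 2×(0.80 − 0.745)/0.0592 = 1.858.
With Q = [H⁺]^2 / ([Ag⁺]^2·P(H₂)), solving for [H⁺] gives log[H⁺] = -2.665, so pH = 2.67.

pH = 2.67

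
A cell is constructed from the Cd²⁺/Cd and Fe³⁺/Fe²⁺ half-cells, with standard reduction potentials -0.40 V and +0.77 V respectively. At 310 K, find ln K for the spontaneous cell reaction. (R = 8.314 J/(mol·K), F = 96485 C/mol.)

ln K = 87.6

E°_cell = +0.77 − (-0.40) = 1.17 V, with n = 2 electrons transferred.
At equilibrium E = 0, so the Nernst equation gives ln K = nFE°/RT = (2)(96485)(1.17)/((8.314)(310)) = 87.60.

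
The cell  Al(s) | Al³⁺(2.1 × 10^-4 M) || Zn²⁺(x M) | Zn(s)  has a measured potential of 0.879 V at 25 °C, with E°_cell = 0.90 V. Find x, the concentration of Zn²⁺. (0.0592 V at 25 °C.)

From the Nernst equation, log Q = n(E° − E)/0.0592 = 6(0.90 − 0.879)/0.0592 = 2.128, so Q = 134.
With Q = [Al³⁺]^2/[Zn²⁺]^3 and the known concentrations, [Zn²⁺]^3 in the denominator gives [Zn²⁺] = 6.9 × 10^-4 M.

6.9 × 10^-4 M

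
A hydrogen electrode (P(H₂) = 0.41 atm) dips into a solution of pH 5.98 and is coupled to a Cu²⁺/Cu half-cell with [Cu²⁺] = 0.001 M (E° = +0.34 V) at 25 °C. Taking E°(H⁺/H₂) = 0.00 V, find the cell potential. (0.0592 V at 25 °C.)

0.59 V

The Cu²⁺/Cu couple is the cathode, so E°_cell = 0.34 V; n = 2.
[H⁺] = 10^(−5.98) = 1 × 10^-6 M, and Q = [H⁺]^2 / ([Cu²⁺]·P(H₂)) = 2.67 × 10^-9.
E = E° − (0.0592/2) log Q = 0.34 − (0.0592/2)(-8.573) = 0.594 V.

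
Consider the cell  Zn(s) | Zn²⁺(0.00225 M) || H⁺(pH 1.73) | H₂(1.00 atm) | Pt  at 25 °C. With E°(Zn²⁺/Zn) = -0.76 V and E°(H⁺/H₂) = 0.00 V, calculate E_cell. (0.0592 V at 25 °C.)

The hydrogen couple is the cathode, so E°_cell = 0.76 V; n = 2.
[H⁺] = 10^(−1.73) = 0.019 M, and Q = [Zn²⁺]·P(H₂) / [H⁺]^2 = 6.49.
E = E° − (0.0592/2) log Q = 0.76 − (0.0592/2)(0.812) = 0.736 V.

0.74 V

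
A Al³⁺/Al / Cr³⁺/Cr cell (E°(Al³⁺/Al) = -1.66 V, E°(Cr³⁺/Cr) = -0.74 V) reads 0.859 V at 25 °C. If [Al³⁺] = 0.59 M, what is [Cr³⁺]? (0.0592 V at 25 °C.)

From the Nernst equation, log Q = n(E° − E)/0.0592 = 3(0.92 − 0.859)/0.0592 = 3.091, so Q = 1230.
With Q = [Al³⁺]/[Cr³⁺] and the known concentrations, [Cr³⁺] in the denominator gives [Cr³⁺] = 4.8 × 10^-4 M.

4.8 × 10^-4 M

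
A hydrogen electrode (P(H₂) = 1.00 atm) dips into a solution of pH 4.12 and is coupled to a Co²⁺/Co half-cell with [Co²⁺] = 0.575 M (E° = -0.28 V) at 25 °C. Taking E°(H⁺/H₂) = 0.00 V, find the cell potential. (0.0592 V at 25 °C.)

The hydrogen couple is the cathode, so E°_cell = 0.28 V; n = 2.
[H⁺] = 10^(−4.12) = 7.6 × 10^-5 M, and Q = [Co²⁺]·P(H₂) / [H⁺]^2 = 9.99 × 10^7.
E = E° − (0.0592/2) log Q = 0.28 − (0.0592/2)(8.000) = 0.043 V.

0.043 V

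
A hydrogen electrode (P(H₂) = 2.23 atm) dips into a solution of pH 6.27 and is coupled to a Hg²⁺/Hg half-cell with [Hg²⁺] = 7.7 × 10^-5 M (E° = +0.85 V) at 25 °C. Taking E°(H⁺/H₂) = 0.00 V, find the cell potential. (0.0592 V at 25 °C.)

1.11 V

The Hg²⁺/Hg couple is the cathode, so E°_cell = 0.85 V; n = 2.
[H⁺] = 10^(−6.27) = 5.4 × 10^-7 M, and Q = [H⁺]^2 / ([Hg²⁺]·P(H₂)) = 1.68 × 10^-9.
E = E° − (0.0592/2) log Q = 0.85 − (0.0592/2)(-8.775) = 1.110 V.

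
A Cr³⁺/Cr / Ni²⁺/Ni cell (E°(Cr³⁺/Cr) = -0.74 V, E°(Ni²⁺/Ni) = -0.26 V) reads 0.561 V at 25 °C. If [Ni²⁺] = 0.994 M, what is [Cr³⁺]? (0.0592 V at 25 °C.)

From the Nernst equation, log Q = n(E° − E)/0.0592 = 6(0.48 − 0.561)/0.0592 = -8.209, so Q = 6.17 × 10^-9.
With Q = [Cr³⁺]^2/[Ni²⁺]^3 and the known concentrations, [Cr³⁺]^2 in the numerator gives [Cr³⁺] = 7.8 × 10^-5 M.

7.8 × 10^-5 M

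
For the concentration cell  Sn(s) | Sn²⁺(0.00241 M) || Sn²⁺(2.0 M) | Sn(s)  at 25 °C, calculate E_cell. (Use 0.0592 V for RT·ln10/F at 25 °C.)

0.086 V

Both half-cells are Sn²⁺/Sn, so E°_cell = 0. The concentrated side is the cathode; the cell reaction moves Sn²⁺ from high to low concentration with n = 2.
Q = [Sn²⁺]_dilute/[Sn²⁺]_conc = 0.00241/2.0 = 0.00120.
E = 0 − (0.0592/2) log Q = −(0.0592/2)(-2.919) = 0.0864 V.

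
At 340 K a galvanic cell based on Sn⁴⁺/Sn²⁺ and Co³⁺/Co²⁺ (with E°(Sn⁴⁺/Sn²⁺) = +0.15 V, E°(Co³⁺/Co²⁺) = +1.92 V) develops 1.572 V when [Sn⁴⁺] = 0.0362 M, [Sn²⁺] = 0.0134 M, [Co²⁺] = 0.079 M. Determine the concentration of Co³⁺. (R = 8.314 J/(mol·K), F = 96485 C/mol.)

1.5 × 10^-4 M

From the Nernst equation, ln Q = nF(E° − E)/RT = 2×96485×(1.77 − 1.572)/(8.314×340) = 13.517, so Q = 7.42 × 10^5.
With Q = [Sn⁴⁺]·[Co²⁺]^2/([Sn²⁺]·[Co³⁺]^2) and the known concentrations, [Co³⁺]^2 in the denominator gives [Co³⁺] = 1.5 × 10^-4 M.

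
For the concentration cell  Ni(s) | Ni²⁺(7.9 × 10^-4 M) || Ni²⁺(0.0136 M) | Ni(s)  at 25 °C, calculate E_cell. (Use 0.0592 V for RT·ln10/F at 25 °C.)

Both half-cells are Ni²⁺/Ni, so E°_cell = 0. The concentrated side is the cathode; the cell reaction moves Ni²⁺ from high to low concentration with n = 2.
Q = [Ni²⁺]_dilute/[Ni²⁺]_conc = 7.9 × 10^-4/0.0136 = 0.0581.
E = 0 − (0.0592/2) log Q = −(0.0592/2)(-1.236) = 0.0366 V.

0.037 V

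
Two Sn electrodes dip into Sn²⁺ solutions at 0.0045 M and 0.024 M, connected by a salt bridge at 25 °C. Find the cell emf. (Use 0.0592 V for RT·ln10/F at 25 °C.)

0.022 V

Both half-cells are Sn²⁺/Sn, so E°_cell = 0. The concentrated side is the cathode; the cell reaction moves Sn²⁺ from high to low concentration with n = 2.
Q = [Sn²⁺]_dilute/[Sn²⁺]_conc = 0.0045/0.024 = 0.187.
E = 0 − (0.0592/2) log Q = −(0.0592/2)(-0.727) = 0.0215 V.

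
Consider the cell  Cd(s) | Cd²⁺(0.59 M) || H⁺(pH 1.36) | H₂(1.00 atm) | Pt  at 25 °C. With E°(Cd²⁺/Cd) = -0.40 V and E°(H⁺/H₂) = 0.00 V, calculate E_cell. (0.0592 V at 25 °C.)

The hydrogen couple is the cathode, so E°_cell = 0.40 V; n = 2.
[H⁺] = 10^(−1.36) = 0.044 M, and Q = [Cd²⁺]·P(H₂) / [H⁺]^2 = 310.
E = E° − (0.0592/2) log Q = 0.40 − (0.0592/2)(2.491) = 0.326 V.

0.33 V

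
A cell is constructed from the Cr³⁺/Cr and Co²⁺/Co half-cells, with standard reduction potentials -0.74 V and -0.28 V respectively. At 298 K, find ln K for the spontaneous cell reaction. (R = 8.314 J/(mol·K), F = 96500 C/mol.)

ln K = 107.5

E°_cell = -0.28 − (-0.74) = 0.46 V, with n = 6 electrons transferred.
At equilibrium E = 0, so the Nernst equation gives ln K = nFE°/RT = (6)(96500)(0.46)/((8.314)(298)) = 107.50.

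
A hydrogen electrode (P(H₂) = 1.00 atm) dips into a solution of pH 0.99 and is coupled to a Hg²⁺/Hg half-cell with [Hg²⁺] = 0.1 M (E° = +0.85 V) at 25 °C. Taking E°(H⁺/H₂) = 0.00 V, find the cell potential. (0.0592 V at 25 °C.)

0.88 V

The Hg²⁺/Hg couple is the cathode, so E°_cell = 0.85 V; n = 2.
[H⁺] = 10^(−0.99) = 0.10 M, and Q = [H⁺]^2 / ([Hg²⁺]·P(H₂)) = 0.105.
E = E° − (0.0592/2) log Q = 0.85 − (0.0592/2)(-0.980) = 0.879 V.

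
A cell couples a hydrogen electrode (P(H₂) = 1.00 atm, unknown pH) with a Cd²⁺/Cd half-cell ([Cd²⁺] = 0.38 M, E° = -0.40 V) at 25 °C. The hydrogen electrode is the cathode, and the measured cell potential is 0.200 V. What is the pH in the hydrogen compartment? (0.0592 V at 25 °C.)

pH = 3.59

E°_cell = 0.40 V and n = 2.
log Q = n(E° − E)/0.0592 = 2×(0.40 − 0.200)/0.0592 = 6.757.
With Q = [Cd²⁺]·P(H₂) / [H⁺]^2, solving for [H⁺] gives log[H⁺] = -3.588, so pH = 3.59.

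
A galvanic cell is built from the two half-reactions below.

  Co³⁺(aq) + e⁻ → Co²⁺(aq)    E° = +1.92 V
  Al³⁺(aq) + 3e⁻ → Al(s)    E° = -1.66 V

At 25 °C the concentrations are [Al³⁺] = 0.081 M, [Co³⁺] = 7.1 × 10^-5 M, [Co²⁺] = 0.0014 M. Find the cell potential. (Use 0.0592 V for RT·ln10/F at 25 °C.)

The Co³⁺/Co²⁺ couple has the higher reduction potential and acts as the cathode, so E°_cell = +1.92 − (-1.66) = 3.58 V.
Balancing electrons gives n = 3; the reaction quotient is Q = [Al³⁺]·[Co²⁺]^3/[Co³⁺]^3 = 621.
At 25 °C, E = E° − (0.0592/n) log Q = 3.58 − (0.0592/3)(2.793) = 3.580 − 0.055 = 3.525 V.

3.52 V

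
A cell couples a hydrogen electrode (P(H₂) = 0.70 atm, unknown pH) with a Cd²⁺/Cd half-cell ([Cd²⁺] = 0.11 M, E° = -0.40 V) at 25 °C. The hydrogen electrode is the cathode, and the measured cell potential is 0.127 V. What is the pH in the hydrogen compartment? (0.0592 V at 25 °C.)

E°_cell = 0.40 V and n = 2.
log Q = n(E° − E)/0.0592 = 2×(0.40 − 0.127)/0.0592 = 9.223.
With Q = [Cd²⁺]·P(H₂) / [H⁺]^2, solving for [H⁺] gives log[H⁺] = -5.168, so pH = 5.17.

pH = 5.17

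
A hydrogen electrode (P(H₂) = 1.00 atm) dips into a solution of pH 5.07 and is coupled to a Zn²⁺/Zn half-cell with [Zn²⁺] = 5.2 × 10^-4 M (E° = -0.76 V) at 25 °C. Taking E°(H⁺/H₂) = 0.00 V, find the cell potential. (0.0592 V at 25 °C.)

0.56 V

The hydrogen couple is the cathode, so E°_cell = 0.76 V; n = 2.
[H⁺] = 10^(−5.07) = 8.5 × 10^-6 M, and Q = [Zn²⁺]·P(H₂) / [H⁺]^2 = 7.18 × 10^6.
E = E° − (0.0592/2) log Q = 0.76 − (0.0592/2)(6.856) = 0.557 V.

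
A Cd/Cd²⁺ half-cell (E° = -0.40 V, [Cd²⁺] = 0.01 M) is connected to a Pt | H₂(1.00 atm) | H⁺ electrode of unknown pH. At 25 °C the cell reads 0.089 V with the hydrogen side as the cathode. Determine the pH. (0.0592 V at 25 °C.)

pH = 6.25

E°_cell = 0.40 V and n = 2.
log Q = n(E° − E)/0.0592 = 2×(0.40 − 0.089)/0.0592 = 10.507.
With Q = [Cd²⁺]·P(H₂) / [H⁺]^2, solving for [H⁺] gives log[H⁺] = -6.253, so pH = 6.25.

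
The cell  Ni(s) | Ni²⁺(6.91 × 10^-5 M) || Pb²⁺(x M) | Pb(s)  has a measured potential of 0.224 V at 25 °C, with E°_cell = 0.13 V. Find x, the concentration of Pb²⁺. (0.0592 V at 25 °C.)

0.1 M

From the Nernst equation, log Q = n(E° − E)/0.0592 = 2(0.13 − 0.224)/0.0592 = -3.176, so Q = 6.67 × 10^-4.
With Q = [Ni²⁺]/[Pb²⁺] and the known concentrations, [Pb²⁺] in the denominator gives [Pb²⁺] = 0.1 M.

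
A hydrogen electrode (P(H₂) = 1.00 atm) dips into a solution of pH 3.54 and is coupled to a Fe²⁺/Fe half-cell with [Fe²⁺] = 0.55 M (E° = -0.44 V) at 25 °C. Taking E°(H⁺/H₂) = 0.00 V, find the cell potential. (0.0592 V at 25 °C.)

The hydrogen couple is the cathode, so E°_cell = 0.44 V; n = 2.
[H⁺] = 10^(−3.54) = 2.9 × 10^-4 M, and Q = [Fe²⁺]·P(H₂) / [H⁺]^2 = 6.61 × 10^6.
E = E° − (0.0592/2) log Q = 0.44 − (0.0592/2)(6.820) = 0.238 V.

0.24 V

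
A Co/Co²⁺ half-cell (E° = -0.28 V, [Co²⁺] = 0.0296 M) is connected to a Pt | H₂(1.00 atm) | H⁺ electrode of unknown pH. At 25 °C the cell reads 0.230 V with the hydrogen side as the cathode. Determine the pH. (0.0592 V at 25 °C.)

E°_cell = 0.28 V and n = 2.
log Q = n(E° − E)/0.0592 = 2×(0.28 − 0.230)/0.0592 = 1.689.
With Q = [Co²⁺]·P(H₂) / [H⁺]^2, solving for [H⁺] gives log[H⁺] = -1.609, so pH = 1.61.

pH = 1.61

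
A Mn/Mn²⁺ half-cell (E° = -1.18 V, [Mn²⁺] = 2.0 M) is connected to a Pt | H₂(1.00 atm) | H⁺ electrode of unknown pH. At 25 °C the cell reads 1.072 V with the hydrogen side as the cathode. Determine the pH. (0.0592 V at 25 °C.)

pH = 1.67

E°_cell = 1.18 V and n = 2.
log Q = n(E° − E)/0.0592 = 2×(1.18 − 1.072)/0.0592 = 3.649.
With Q = [Mn²⁺]·P(H₂) / [H⁺]^2, solving for [H⁺] gives log[H⁺] = -1.674, so pH = 1.67.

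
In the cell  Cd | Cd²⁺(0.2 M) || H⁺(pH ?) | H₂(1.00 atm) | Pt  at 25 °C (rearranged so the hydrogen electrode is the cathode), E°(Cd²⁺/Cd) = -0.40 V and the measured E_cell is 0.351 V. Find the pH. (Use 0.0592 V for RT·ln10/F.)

pH = 1.18

E°_cell = 0.40 V and n = 2.
log Q = n(E° − E)/0.0592 = 2×(0.40 − 0.351)/0.0592 = 1.655.
With Q = [Cd²⁺]·P(H₂) / [H⁺]^2, solving for [H⁺] gives log[H⁺] = -1.177, so pH = 1.18.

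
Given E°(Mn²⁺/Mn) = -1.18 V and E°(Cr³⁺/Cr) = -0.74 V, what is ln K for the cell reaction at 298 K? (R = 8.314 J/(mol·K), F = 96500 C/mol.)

E°_cell = -0.74 − (-1.18) = 0.44 V, with n = 6 electrons transferred.
At equilibrium E = 0, so the Nernst equation gives ln K = nFE°/RT = (6)(96500)(0.44)/((8.314)(298)) = 102.83.

ln K = 102.8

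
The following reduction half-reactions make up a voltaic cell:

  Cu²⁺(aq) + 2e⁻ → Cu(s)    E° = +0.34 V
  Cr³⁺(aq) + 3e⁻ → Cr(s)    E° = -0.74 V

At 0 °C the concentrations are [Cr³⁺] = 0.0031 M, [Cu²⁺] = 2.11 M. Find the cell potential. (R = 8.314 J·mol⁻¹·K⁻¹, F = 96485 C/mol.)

1.13 V

The Cu²⁺/Cu couple has the higher reduction potential and acts as the cathode, so E°_cell = +0.34 − (-0.74) = 1.08 V.
Balancing electrons gives n = 6; the reaction quotient is Q = [Cr³⁺]^2/[Cu²⁺]^3 = 1.02 × 10^-6.
E = E° − (RT/nF) ln Q = 1.08 − (8.314×273)/(6×96485) × (-13.793) = 1.080 + 0.054 = 1.134 V.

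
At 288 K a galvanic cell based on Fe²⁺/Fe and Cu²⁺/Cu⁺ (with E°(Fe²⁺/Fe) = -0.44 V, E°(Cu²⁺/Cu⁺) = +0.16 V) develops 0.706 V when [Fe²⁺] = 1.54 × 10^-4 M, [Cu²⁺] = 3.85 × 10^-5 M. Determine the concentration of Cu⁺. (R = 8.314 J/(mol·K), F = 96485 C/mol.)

4.3 × 10^-5 M

From the Nernst equation, ln Q = nF(E° − E)/RT = 2×96485×(0.60 − 0.706)/(8.314×288) = -8.543, so Q = 1.95 × 10^-4.
With Q = [Fe²⁺]·[Cu⁺]^2/[Cu²⁺]^2 and the known concentrations, [Cu⁺]^2 in the numerator gives [Cu⁺] = 4.3 × 10^-5 M.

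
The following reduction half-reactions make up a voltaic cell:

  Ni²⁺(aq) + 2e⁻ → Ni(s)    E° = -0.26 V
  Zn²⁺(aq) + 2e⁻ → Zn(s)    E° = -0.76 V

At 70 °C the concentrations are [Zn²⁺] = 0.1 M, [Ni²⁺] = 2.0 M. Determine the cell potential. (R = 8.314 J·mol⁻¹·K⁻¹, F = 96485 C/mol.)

0.544 V

The Ni²⁺/Ni couple has the higher reduction potential and acts as the cathode, so E°_cell = -0.26 − (-0.76) = 0.50 V.
Balancing electrons gives n = 2; the reaction quotient is Q = [Zn²⁺]/[Ni²⁺] = 0.0500.
E = E° − (RT/nF) ln Q = 0.50 − (8.314×343)/(2×96485) × (-2.996) = 0.500 + 0.044 = 0.544 V.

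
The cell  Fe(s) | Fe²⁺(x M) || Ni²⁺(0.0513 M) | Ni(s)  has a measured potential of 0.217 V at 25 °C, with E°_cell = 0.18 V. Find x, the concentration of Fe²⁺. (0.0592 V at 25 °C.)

0.0029 M

From the Nernst equation, log Q = n(E° − E)/0.0592 = 2(0.18 − 0.217)/0.0592 = -1.250, so Q = 0.0562.
With Q = [Fe²⁺]/[Ni²⁺] and the known concentrations, [Fe²⁺] in the numerator gives [Fe²⁺] = 0.0029 M.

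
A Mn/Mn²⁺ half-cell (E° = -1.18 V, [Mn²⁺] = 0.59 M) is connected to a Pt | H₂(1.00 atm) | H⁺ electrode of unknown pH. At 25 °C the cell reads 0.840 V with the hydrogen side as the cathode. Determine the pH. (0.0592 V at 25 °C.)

E°_cell = 1.18 V and n = 2.
log Q = n(E° − E)/0.0592 = 2×(1.18 − 0.840)/0.0592 = 11.486.
With Q = [Mn²⁺]·P(H₂) / [H⁺]^2, solving for [H⁺] gives log[H⁺] = -5.858, so pH = 5.86.

pH = 5.86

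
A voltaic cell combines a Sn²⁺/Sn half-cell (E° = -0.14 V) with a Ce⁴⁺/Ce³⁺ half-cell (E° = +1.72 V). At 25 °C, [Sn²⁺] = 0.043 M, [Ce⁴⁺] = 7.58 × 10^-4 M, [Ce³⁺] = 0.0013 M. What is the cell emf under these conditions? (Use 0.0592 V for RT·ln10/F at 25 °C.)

The Ce⁴⁺/Ce³⁺ couple has the higher reduction potential and acts as the cathode, so E°_cell = +1.72 − (-0.14) = 1.86 V.
Balancing electrons gives n = 2; the reaction quotient is Q = [Sn²⁺]·[Ce³⁺]^2/[Ce⁴⁺]^2 = 0.126.
At 25 °C, E = E° − (0.0592/n) log Q = 1.86 − (0.0592/2)(-0.898) = 1.860 + 0.027 = 1.887 V.

1.89 V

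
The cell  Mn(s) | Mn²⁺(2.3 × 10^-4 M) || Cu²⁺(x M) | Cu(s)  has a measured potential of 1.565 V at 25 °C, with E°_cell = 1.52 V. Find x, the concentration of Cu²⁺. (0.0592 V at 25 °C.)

0.0076 M

From the Nernst equation, log Q = n(E° − E)/0.0592 = 2(1.52 − 1.565)/0.0592 = -1.520, so Q = 0.0302.
With Q = [Mn²⁺]/[Cu²⁺] and the known concentrations, [Cu²⁺] in the denominator gives [Cu²⁺] = 0.0076 M.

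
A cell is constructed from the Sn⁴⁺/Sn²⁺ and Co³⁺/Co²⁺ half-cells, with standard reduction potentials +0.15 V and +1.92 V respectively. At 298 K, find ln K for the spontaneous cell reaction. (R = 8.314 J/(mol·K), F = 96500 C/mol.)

ln K = 137.9

E°_cell = +1.92 − (+0.15) = 1.77 V, with n = 2 electrons transferred.
At equilibrium E = 0, so the Nernst equation gives ln K = nFE°/RT = (2)(96500)(1.77)/((8.314)(298)) = 137.88.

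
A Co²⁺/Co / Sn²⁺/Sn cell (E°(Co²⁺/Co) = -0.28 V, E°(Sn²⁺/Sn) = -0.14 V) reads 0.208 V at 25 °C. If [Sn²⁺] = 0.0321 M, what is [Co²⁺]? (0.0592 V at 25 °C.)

1.6 × 10^-4 M

From the Nernst equation, log Q = n(E° − E)/0.0592 = 2(0.14 − 0.208)/0.0592 = -2.297, so Q = 0.00504.
With Q = [Co²⁺]/[Sn²⁺] and the known concentrations, [Co²⁺] in the numerator gives [Co²⁺] = 1.6 × 10^-4 M.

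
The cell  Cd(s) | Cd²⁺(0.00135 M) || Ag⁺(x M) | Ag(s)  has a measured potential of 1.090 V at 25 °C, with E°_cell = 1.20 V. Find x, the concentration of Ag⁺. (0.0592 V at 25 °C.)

From the Nernst equation, log Q = n(E° − E)/0.0592 = 2(1.20 − 1.090)/0.0592 = 3.716, so Q = 5200.
With Q = [Cd²⁺]/[Ag⁺]^2 and the known concentrations, [Ag⁺]^2 in the denominator gives [Ag⁺] = 5.1 × 10^-4 M.

5.1 × 10^-4 M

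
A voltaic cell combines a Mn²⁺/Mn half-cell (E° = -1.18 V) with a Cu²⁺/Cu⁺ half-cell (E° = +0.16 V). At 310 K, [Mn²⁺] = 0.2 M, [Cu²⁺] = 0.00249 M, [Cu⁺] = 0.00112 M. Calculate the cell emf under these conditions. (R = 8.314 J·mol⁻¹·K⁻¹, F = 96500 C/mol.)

The Cu²⁺/Cu⁺ couple has the higher reduction potential and acts as the cathode, so E°_cell = +0.16 − (-1.18) = 1.34 V.
Balancing electrons gives n = 2; the reaction quotient is Q = [Mn²⁺]·[Cu⁺]^2/[Cu²⁺]^2 = 0.0405.
E = E° − (RT/nF) ln Q = 1.34 − (8.314×310)/(2×96500) × (-3.207) = 1.340 + 0.043 = 1.383 V.

1.38 V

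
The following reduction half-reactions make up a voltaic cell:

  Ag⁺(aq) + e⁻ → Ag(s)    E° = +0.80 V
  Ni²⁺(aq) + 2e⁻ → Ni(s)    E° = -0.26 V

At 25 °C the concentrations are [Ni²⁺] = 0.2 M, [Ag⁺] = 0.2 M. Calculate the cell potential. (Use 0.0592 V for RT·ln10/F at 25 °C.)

1.04 V

The Ag⁺/Ag couple has the higher reduction potential and acts as the cathode, so E°_cell = +0.80 − (-0.26) = 1.06 V.
Balancing electrons gives n = 2; the reaction quotient is Q = [Ni²⁺]/[Ag⁺]^2 = 5.00.
At 25 °C, E = E° − (0.0592/n) log Q = 1.06 − (0.0592/2)(0.699) = 1.060 − 0.021 = 1.039 V.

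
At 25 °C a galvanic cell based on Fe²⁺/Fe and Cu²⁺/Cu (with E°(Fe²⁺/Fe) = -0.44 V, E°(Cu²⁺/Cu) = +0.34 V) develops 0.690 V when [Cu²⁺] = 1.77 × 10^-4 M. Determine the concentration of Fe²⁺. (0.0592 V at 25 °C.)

0.19 M

From the Nernst equation, log Q = n(E° − E)/0.0592 = 2(0.78 − 0.690)/0.0592 = 3.041, so Q = 1100.
With Q = [Fe²⁺]/[Cu²⁺] and the known concentrations, [Fe²⁺] in the numerator gives [Fe²⁺] = 0.19 M.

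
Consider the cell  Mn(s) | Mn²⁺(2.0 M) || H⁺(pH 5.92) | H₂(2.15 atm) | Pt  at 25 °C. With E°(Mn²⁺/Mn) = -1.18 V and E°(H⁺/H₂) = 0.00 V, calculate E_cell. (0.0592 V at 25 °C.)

0.81 V

The hydrogen couple is the cathode, so E°_cell = 1.18 V; n = 2.
[H⁺] = 10^(−5.92) = 1.2 × 10^-6 M, and Q = [Mn²⁺]·P(H₂) / [H⁺]^2 = 2.97 × 10^12.
E = E° − (0.0592/2) log Q = 1.18 − (0.0592/2)(12.473) = 0.811 V.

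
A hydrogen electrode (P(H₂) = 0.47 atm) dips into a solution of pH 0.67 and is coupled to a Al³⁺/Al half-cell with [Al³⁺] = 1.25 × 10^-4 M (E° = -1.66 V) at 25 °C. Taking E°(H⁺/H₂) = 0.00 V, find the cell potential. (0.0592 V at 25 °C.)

1.71 V

The hydrogen couple is the cathode, so E°_cell = 1.66 V; n = 6.
[H⁺] = 10^(−0.67) = 0.21 M, and Q = [Al³⁺]^2·P(H₂)^3 / [H⁺]^6 = 1.7 × 10^-5.
E = E° − (0.0592/6) log Q = 1.66 − (0.0592/6)(-4.770) = 1.707 V.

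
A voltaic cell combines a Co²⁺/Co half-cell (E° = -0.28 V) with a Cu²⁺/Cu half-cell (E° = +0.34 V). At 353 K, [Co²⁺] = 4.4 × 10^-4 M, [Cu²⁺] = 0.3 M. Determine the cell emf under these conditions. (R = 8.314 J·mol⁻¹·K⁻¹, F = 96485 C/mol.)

0.719 V

The Cu²⁺/Cu couple has the higher reduction potential and acts as the cathode, so E°_cell = +0.34 − (-0.28) = 0.62 V.
Balancing electrons gives n = 2; the reaction quotient is Q = [Co²⁺]/[Cu²⁺] = 0.00147.
E = E° − (RT/nF) ln Q = 0.62 − (8.314×353)/(2×96485) × (-6.525) = 0.620 + 0.099 = 0.719 V.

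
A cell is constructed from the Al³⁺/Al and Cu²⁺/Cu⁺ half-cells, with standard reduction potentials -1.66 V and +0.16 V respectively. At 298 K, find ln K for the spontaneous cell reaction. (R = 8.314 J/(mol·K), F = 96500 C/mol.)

E°_cell = +0.16 − (-1.66) = 1.82 V, with n = 3 electrons transferred.
At equilibrium E = 0, so the Nernst equation gives ln K = nFE°/RT = (3)(96500)(1.82)/((8.314)(298)) = 212.66.

ln K = 212.7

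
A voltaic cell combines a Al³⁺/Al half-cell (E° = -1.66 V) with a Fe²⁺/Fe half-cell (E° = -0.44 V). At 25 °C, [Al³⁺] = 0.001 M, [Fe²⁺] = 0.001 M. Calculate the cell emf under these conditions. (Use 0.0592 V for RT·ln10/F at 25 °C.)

1.19 V

The Fe²⁺/Fe couple has the higher reduction potential and acts as the cathode, so E°_cell = -0.44 − (-1.66) = 1.22 V.
Balancing electrons gives n = 6; the reaction quotient is Q = [Al³⁺]^2/[Fe²⁺]^3 = 1000.
At 25 °C, E = E° − (0.0592/n) log Q = 1.22 − (0.0592/6)(3.000) = 1.220 − 0.030 = 1.190 V.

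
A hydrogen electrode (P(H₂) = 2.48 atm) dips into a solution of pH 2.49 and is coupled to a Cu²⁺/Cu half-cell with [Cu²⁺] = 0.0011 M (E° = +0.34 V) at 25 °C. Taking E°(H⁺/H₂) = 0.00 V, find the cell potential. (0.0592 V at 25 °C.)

The Cu²⁺/Cu couple is the cathode, so E°_cell = 0.34 V; n = 2.
[H⁺] = 10^(−2.49) = 0.0032 M, and Q = [H⁺]^2 / ([Cu²⁺]·P(H₂)) = 0.00384.
E = E° − (0.0592/2) log Q = 0.34 − (0.0592/2)(-2.416) = 0.412 V.

0.41 V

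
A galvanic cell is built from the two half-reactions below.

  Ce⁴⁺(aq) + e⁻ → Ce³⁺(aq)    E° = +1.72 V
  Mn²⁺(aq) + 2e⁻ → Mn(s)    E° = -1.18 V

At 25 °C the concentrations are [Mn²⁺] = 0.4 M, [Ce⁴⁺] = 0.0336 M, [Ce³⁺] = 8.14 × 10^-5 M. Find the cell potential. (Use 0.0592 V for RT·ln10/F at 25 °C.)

The Ce⁴⁺/Ce³⁺ couple has the higher reduction potential and acts as the cathode, so E°_cell = +1.72 − (-1.18) = 2.90 V.
Balancing electrons gives n = 2; the reaction quotient is Q = [Mn²⁺]·[Ce³⁺]^2/[Ce⁴⁺]^2 = 2.35 × 10^-6.
At 25 °C, E = E° − (0.0592/n) log Q = 2.90 − (0.0592/2)(-5.629) = 2.900 + 0.167 = 3.067 V.

3.07 V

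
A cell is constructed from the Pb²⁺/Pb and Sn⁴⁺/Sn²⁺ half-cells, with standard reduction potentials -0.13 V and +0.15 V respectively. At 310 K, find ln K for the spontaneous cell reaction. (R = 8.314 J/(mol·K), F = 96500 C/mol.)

E°_cell = +0.15 − (-0.13) = 0.28 V, with n = 2 electrons transferred.
At equilibrium E = 0, so the Nernst equation gives ln K = nFE°/RT = (2)(96500)(0.28)/((8.314)(310)) = 20.97.

ln K = 21.0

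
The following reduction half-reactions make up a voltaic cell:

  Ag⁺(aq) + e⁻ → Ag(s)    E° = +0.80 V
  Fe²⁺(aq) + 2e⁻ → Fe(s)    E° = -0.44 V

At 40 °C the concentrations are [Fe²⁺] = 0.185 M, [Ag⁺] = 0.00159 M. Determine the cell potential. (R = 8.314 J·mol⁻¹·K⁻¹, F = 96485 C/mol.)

1.09 V

The Ag⁺/Ag couple has the higher reduction potential and acts as the cathode, so E°_cell = +0.80 − (-0.44) = 1.24 V.
Balancing electrons gives n = 2; the reaction quotient is Q = [Fe²⁺]/[Ag⁺]^2 = 7.32 × 10^4.
E = E° − (RT/nF) ln Q = 1.24 − (8.314×313)/(2×96485) × (11.201) = 1.240 − 0.151 = 1.089 V.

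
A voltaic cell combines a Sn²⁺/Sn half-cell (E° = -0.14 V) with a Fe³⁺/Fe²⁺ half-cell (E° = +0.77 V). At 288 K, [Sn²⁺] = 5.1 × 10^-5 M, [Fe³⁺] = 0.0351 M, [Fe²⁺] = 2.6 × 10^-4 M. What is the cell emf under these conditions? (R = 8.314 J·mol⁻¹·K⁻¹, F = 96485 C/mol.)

The Fe³⁺/Fe²⁺ couple has the higher reduction potential and acts as the cathode, so E°_cell = +0.77 − (-0.14) = 0.91 V.
Balancing electrons gives n = 2; the reaction quotient is Q = [Sn²⁺]·[Fe²⁺]^2/[Fe³⁺]^2 = 2.8 × 10^-9.
E = E° − (RT/nF) ln Q = 0.91 − (8.314×288)/(2×96485) × (-19.694) = 0.910 + 0.244 = 1.154 V.

1.15 V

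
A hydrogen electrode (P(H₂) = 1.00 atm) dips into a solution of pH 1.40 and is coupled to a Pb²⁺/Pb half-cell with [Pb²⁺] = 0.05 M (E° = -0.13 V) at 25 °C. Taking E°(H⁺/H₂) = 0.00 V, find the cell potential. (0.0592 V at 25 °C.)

0.086 V

The hydrogen couple is the cathode, so E°_cell = 0.13 V; n = 2.
[H⁺] = 10^(−1.40) = 0.040 M, and Q = [Pb²⁺]·P(H₂) / [H⁺]^2 = 31.5.
E = E° − (0.0592/2) log Q = 0.13 − (0.0592/2)(1.499) = 0.086 V.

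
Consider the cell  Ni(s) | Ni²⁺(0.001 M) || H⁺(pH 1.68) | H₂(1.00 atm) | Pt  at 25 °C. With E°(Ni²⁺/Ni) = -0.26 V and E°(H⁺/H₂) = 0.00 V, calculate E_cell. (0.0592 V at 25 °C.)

0.25 V

The hydrogen couple is the cathode, so E°_cell = 0.26 V; n = 2.
[H⁺] = 10^(−1.68) = 0.021 M, and Q = [Ni²⁺]·P(H₂) / [H⁺]^2 = 2.29.
E = E° − (0.0592/2) log Q = 0.26 − (0.0592/2)(0.360) = 0.249 V.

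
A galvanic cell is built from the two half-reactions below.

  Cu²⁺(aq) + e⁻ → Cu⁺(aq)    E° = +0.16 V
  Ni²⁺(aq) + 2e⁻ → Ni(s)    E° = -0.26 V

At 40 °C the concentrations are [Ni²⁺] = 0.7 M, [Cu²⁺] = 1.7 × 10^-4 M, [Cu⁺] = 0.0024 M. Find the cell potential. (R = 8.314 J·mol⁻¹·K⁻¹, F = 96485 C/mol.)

The Cu²⁺/Cu⁺ couple has the higher reduction potential and acts as the cathode, so E°_cell = +0.16 − (-0.26) = 0.42 V.
Balancing electrons gives n = 2; the reaction quotient is Q = [Ni²⁺]·[Cu⁺]^2/[Cu²⁺]^2 = 140.
E = E° − (RT/nF) ln Q = 0.42 − (8.314×313)/(2×96485) × (4.938) = 0.420 − 0.067 = 0.353 V.

0.353 V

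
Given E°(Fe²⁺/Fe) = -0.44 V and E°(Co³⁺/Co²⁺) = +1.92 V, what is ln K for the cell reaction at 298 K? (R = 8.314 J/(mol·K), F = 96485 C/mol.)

E°_cell = +1.92 − (-0.44) = 2.36 V, with n = 2 electrons transferred.
At equilibrium E = 0, so the Nernst equation gives ln K = nFE°/RT = (2)(96485)(2.36)/((8.314)(298)) = 183.81.

ln K = 183.8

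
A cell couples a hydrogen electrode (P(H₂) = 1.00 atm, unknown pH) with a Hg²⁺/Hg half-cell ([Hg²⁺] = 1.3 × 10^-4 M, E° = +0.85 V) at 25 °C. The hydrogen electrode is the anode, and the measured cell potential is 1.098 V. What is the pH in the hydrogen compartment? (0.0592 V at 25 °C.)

pH = 6.13

E°_cell = 0.85 V and n = 2.
log Q = n(E° − E)/0.0592 = 2×(0.85 − 1.098)/0.0592 = -8.378.
With Q = [H⁺]^2 / ([Hg²⁺]·P(H₂)), solving for [H⁺] gives log[H⁺] = -6.132, so pH = 6.13.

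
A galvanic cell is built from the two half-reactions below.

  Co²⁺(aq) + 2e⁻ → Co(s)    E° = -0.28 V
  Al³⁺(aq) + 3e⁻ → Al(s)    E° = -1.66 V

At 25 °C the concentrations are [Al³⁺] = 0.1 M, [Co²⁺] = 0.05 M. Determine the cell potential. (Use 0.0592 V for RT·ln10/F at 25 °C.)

1.36 V

The Co²⁺/Co couple has the higher reduction potential and acts as the cathode, so E°_cell = -0.28 − (-1.66) = 1.38 V.
Balancing electrons gives n = 6; the reaction quotient is Q = [Al³⁺]^2/[Co²⁺]^3 = 80.0.
At 25 °C, E = E° − (0.0592/n) log Q = 1.38 − (0.0592/6)(1.903) = 1.380 − 0.019 = 1.361 V.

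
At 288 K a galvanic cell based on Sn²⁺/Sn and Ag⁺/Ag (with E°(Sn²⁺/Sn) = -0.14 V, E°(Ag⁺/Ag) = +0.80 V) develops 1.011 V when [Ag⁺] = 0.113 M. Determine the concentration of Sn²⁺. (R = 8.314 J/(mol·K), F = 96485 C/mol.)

4.2 × 10^-5 M

From the Nernst equation, ln Q = nF(E° − E)/RT = 2×96485×(0.94 − 1.011)/(8.314×288) = -5.722, so Q = 0.00327.
With Q = [Sn²⁺]/[Ag⁺]^2 and the known concentrations, [Sn²⁺] in the numerator gives [Sn²⁺] = 4.2 × 10^-5 M.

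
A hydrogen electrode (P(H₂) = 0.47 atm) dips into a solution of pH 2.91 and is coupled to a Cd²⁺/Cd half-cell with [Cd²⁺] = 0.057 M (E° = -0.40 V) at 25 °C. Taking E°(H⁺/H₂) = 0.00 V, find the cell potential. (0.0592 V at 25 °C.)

0.27 V

The hydrogen couple is the cathode, so E°_cell = 0.40 V; n = 2.
[H⁺] = 10^(−2.91) = 0.0012 M, and Q = [Cd²⁺]·P(H₂) / [H⁺]^2 = 1.77 × 10^4.
E = E° − (0.0592/2) log Q = 0.40 − (0.0592/2)(4.248) = 0.274 V.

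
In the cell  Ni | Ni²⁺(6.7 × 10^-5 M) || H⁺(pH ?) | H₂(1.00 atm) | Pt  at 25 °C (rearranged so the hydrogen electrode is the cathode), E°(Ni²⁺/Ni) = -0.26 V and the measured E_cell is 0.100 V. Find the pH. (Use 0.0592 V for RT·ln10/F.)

E°_cell = 0.26 V and n = 2.
log Q = n(E° − E)/0.0592 = 2×(0.26 − 0.100)/0.0592 = 5.405.
With Q = [Ni²⁺]·P(H₂) / [H⁺]^2, solving for [H⁺] gives log[H⁺] = -4.790, so pH = 4.79.

pH = 4.79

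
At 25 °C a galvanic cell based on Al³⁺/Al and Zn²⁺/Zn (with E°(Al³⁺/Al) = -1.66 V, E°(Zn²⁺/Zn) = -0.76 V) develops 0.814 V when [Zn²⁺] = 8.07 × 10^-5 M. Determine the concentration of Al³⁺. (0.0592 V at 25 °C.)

0.017 M

From the Nernst equation, log Q = n(E° − E)/0.0592 = 6(0.90 − 0.814)/0.0592 = 8.716, so Q = 5.2 × 10^8.
With Q = [Al³⁺]^2/[Zn²⁺]^3 and the known concentrations, [Al³⁺]^2 in the numerator gives [Al³⁺] = 0.017 M.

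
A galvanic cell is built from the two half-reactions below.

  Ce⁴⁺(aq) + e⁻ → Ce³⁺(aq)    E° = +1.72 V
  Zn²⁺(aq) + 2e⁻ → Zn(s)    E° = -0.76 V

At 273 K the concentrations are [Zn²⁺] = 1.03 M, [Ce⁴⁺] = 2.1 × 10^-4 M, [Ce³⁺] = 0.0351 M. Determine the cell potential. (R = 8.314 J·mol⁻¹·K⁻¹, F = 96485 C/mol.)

2.36 V

The Ce⁴⁺/Ce³⁺ couple has the higher reduction potential and acts as the cathode, so E°_cell = +1.72 − (-0.76) = 2.48 V.
Balancing electrons gives n = 2; the reaction quotient is Q = [Zn²⁺]·[Ce³⁺]^2/[Ce⁴⁺]^2 = 2.88 × 10^4.
E = E° − (RT/nF) ln Q = 2.48 − (8.314×273)/(2×96485) × (10.267) = 2.480 − 0.121 = 2.359 V.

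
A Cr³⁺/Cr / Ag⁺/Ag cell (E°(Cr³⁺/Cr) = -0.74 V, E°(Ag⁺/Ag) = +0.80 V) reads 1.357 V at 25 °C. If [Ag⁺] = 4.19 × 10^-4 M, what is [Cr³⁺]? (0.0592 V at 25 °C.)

0.14 M

From the Nernst equation, log Q = n(E° − E)/0.0592 = 3(1.54 − 1.357)/0.0592 = 9.274, so Q = 1.88 × 10^9.
With Q = [Cr³⁺]/[Ag⁺]^3 and the known concentrations, [Cr³⁺] in the numerator gives [Cr³⁺] = 0.14 M.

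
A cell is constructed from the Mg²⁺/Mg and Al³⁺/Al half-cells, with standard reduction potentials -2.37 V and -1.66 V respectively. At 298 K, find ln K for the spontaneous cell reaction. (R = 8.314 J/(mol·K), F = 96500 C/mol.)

ln K = 165.9

E°_cell = -1.66 − (-2.37) = 0.71 V, with n = 6 electrons transferred.
At equilibrium E = 0, so the Nernst equation gives ln K = nFE°/RT = (6)(96500)(0.71)/((8.314)(298)) = 165.92.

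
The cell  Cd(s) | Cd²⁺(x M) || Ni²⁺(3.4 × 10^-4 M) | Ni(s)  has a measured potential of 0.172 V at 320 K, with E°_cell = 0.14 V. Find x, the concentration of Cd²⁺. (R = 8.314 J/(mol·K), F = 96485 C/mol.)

3.3 × 10^-5 M

From the Nernst equation, ln Q = nF(E° − E)/RT = 2×96485×(0.14 − 0.172)/(8.314×320) = -2.321, so Q = 0.0982.
With Q = [Cd²⁺]/[Ni²⁺] and the known concentrations, [Cd²⁺] in the numerator gives [Cd²⁺] = 3.3 × 10^-5 M.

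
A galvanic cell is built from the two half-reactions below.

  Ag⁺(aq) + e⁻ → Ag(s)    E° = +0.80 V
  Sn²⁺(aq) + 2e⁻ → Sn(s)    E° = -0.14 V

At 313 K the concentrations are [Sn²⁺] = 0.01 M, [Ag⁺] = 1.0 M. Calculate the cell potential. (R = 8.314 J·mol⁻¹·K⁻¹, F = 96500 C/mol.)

1.00 V

The Ag⁺/Ag couple has the higher reduction potential and acts as the cathode, so E°_cell = +0.80 − (-0.14) = 0.94 V.
Balancing electrons gives n = 2; the reaction quotient is Q = [Sn²⁺]/[Ag⁺]^2 = 0.0100.
E = E° − (RT/nF) ln Q = 0.94 − (8.314×313)/(2×96500) × (-4.605) = 0.940 + 0.062 = 1.002 V.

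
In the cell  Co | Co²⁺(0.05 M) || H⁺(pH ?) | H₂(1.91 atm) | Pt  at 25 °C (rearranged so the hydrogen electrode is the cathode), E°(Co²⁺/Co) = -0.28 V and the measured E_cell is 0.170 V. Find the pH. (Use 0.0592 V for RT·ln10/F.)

E°_cell = 0.28 V and n = 2.
log Q = n(E° − E)/0.0592 = 2×(0.28 − 0.170)/0.0592 = 3.716.
With Q = [Co²⁺]·P(H₂) / [H⁺]^2, solving for [H⁺] gives log[H⁺] = -2.368, so pH = 2.37.

pH = 2.37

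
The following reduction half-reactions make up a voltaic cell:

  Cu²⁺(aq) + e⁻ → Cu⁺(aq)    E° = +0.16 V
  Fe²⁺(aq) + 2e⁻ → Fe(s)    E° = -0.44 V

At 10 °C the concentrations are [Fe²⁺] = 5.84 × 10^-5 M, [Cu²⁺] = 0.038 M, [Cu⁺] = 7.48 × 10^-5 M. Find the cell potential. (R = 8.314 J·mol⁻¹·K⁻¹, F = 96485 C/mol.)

The Cu²⁺/Cu⁺ couple has the higher reduction potential and acts as the cathode, so E°_cell = +0.16 − (-0.44) = 0.60 V.
Balancing electrons gives n = 2; the reaction quotient is Q = [Fe²⁺]·[Cu⁺]^2/[Cu²⁺]^2 = 2.26 × 10^-10.
E = E° − (RT/nF) ln Q = 0.60 − (8.314×283)/(2×96485) × (-22.209) = 0.600 + 0.271 = 0.871 V.

0.871 V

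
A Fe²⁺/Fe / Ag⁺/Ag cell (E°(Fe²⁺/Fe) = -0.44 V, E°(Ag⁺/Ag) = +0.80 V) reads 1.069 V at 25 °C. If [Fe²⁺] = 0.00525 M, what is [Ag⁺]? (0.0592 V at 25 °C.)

From the Nernst equation, log Q = n(E° − E)/0.0592 = 2(1.24 − 1.069)/0.0592 = 5.777, so Q = 5.98 × 10^5.
With Q = [Fe²⁺]/[Ag⁺]^2 and the known concentrations, [Ag⁺]^2 in the denominator gives [Ag⁺] = 9.4 × 10^-5 M.

9.4 × 10^-5 M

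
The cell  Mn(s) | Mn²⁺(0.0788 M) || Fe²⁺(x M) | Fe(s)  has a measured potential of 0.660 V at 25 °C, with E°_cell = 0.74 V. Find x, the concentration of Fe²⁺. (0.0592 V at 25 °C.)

1.6 × 10^-4 M

From the Nernst equation, log Q = n(E° − E)/0.0592 = 2(0.74 − 0.660)/0.0592 = 2.703, so Q = 504.
With Q = [Mn²⁺]/[Fe²⁺] and the known concentrations, [Fe²⁺] in the denominator gives [Fe²⁺] = 1.6 × 10^-4 M.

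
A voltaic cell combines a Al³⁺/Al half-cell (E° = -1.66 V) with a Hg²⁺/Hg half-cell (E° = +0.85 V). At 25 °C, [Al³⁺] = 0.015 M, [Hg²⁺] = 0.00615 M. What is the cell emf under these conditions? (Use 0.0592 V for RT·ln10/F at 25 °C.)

2.48 V

The Hg²⁺/Hg couple has the higher reduction potential and acts as the cathode, so E°_cell = +0.85 − (-1.66) = 2.51 V.
Balancing electrons gives n = 6; the reaction quotient is Q = [Al³⁺]^2/[Hg²⁺]^3 = 967.
At 25 °C, E = E° − (0.0592/n) log Q = 2.51 − (0.0592/6)(2.986) = 2.510 − 0.029 = 2.481 V.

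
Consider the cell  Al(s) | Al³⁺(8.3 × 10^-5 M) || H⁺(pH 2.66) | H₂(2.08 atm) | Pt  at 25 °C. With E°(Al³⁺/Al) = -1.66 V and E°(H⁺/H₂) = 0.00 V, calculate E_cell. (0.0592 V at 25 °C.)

1.57 V

The hydrogen couple is the cathode, so E°_cell = 1.66 V; n = 6.
[H⁺] = 10^(−2.66) = 0.0022 M, and Q = [Al³⁺]^2·P(H₂)^3 / [H⁺]^6 = 5.65 × 10^8.
E = E° − (0.0592/6) log Q = 1.66 − (0.0592/6)(8.752) = 1.574 V.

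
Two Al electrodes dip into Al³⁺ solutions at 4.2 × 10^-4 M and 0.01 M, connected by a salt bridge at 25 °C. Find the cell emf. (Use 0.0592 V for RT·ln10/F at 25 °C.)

Both half-cells are Al³⁺/Al, so E°_cell = 0. The concentrated side is the cathode; the cell reaction moves Al³⁺ from high to low concentration with n = 3.
Q = [Al³⁺]_dilute/[Al³⁺]_conc = 4.2 × 10^-4/0.01 = 0.0420.
E = 0 − (0.0592/3) log Q = −(0.0592/3)(-1.377) = 0.0272 V.

0.027 V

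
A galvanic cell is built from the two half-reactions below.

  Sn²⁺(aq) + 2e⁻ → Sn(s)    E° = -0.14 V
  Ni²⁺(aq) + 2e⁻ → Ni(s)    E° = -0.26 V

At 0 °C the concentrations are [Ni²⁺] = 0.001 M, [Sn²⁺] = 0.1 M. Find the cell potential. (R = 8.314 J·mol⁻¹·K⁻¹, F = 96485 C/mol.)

0.174 V

The Sn²⁺/Sn couple has the higher reduction potential and acts as the cathode, so E°_cell = -0.14 − (-0.26) = 0.12 V.
Balancing electrons gives n = 2; the reaction quotient is Q = [Ni²⁺]/[Sn²⁺] = 0.0100.
E = E° − (RT/nF) ln Q = 0.12 − (8.314×273)/(2×96485) × (-4.605) = 0.120 + 0.054 = 0.174 V.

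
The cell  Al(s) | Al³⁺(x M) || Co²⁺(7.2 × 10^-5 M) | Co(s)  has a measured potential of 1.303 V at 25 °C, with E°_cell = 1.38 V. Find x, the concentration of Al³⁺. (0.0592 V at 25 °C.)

From the Nernst equation, log Q = n(E° − E)/0.0592 = 6(1.38 − 1.303)/0.0592 = 7.804, so Q = 6.37 × 10^7.
With Q = [Al³⁺]^2/[Co²⁺]^3 and the known concentrations, [Al³⁺]^2 in the numerator gives [Al³⁺] = 0.0049 M.

0.0049 M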